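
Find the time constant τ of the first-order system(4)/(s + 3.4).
First-order system: τ = -1/pole. Pole = -3.4. τ = -1/(-3.4) = 0.2941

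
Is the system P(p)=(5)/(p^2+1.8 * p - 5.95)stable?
Denominator: p^2 + 1.8*p - 5.95 = (p - 1.7)(p + 3.5). Poles: -3.5, 1.7. All Re(p)<0: No (unstable)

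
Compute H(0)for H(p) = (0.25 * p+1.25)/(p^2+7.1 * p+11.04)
DC gain = H(0) = num(0)/den(0) = 1.25/11.04 = 0.1132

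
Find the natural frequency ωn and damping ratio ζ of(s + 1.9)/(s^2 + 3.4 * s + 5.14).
Underdamped: complex pole -1.7 + 1.5j. ωn = |pole| = 2.267, ζ = -Re(pole)/ωn = 0.7498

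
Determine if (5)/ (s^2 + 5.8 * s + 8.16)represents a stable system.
Denominator: s^2 + 5.8*s + 8.16 = (s + 3.4)(s + 2.4). Poles: -2.4, -3.4. All Re(p)<0: Yes (stable)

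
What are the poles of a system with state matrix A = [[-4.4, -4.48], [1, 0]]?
Eigenvalues solve det(λI - A) = 0.
Characteristic polynomial: λ^2 + 4.4*λ + 4.48 = 0.
Factor: (λ + 2.8)(λ + 1.6) = 0.
Roots: -1.6, -2.8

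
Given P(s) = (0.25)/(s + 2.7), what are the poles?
Set denominator = 0: s + 2.7 = 0 → Poles: -2.7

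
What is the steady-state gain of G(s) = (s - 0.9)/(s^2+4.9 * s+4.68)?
DC gain = G(0) = num(0)/den(0) = -0.9/4.68 = -0.1923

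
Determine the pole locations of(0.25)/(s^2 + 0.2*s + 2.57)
Set denominator = 0: s^2 + 0.2*s + 2.57 = 0 → Poles: -0.1 + 1.6j, -0.1 - 1.6j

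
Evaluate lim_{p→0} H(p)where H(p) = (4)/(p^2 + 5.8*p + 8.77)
DC gain = H(0) = num(0)/den(0) = 4/8.77 = 0.4561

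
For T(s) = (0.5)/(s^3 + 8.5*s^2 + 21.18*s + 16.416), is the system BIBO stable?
Denominator: s^3 + 8.5*s^2 + 21.18*s + 16.416 = (s + 4.8)(s + 1.9)(s + 1.8). Poles: -1.8, -1.9, -4.8. All Re(p)<0: Yes (stable)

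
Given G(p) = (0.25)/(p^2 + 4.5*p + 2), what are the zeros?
Numerator is a nonzero constant (0.25) → Zeros: none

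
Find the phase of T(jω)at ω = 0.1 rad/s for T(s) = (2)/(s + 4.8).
Substitute s = j*0.1: T(j0.1) = 0.416486 - 0.00867679j.
∠T(j0.1) = atan2(Im, Re) = atan2(-0.00867679, 0.416486) = -1.19°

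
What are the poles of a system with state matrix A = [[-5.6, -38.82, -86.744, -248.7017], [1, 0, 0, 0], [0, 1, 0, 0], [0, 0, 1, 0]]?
Eigenvalues solve det(λI - A) = 0.
Characteristic polynomial: λ^4 + 5.6*λ^3 + 38.82*λ^2 + 86.744*λ + 248.7017 = 0.
Factor: (λ^2 + 2*λ + 14.69)(λ^2 + 3.6*λ + 16.93) = 0.
Roots: -1 + 3.7j, -1 - 3.7j, -1.8 + 3.7j, -1.8 - 3.7j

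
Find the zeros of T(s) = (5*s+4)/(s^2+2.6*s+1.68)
Set numerator = 0: 5*s + 4 = 0 → Zeros: -0.8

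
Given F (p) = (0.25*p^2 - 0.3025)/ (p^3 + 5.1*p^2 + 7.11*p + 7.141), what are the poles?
Set denominator = 0: p^3 + 5.1*p^2 + 7.11*p + 7.141 = (p + 3.7)(p^2 + 1.4*p + 1.93) = 0 → Poles: -0.7 + 1.2j, -0.7 - 1.2j, -3.7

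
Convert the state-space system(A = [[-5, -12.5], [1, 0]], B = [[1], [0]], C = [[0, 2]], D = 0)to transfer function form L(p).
L(p) = C(pI - A)⁻¹B + D.
Characteristic polynomial det(pI - A) = p^2 + 5*p + 12.5.
Numerator from C·adj(pI-A)·B + D·det(pI-A) = 2.
L(p) = (2)/(p^2 + 5*p + 12.5)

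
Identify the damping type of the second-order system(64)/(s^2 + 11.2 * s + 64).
Standard form: ωn²/(s²+2ζωn·s+ωn²) gives ωn=8, ζ=0.7.
Underdamped (ζ = 0.7 < 1)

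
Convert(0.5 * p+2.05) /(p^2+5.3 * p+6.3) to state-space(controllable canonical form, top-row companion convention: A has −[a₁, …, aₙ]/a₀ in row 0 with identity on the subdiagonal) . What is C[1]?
Reachable canonical form: C = numerator coefficients (right-aligned, zero-padded to length n).
num = 0.5*p + 2.05, C = [[0.5, 2.05]].
C[1] = 2.05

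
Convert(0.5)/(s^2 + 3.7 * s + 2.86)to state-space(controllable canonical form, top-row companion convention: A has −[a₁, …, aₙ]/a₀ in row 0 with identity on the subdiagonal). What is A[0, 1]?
Reachable canonical form for den = s^2 + 3.7*s + 2.86: top row of A = -[a₁,a₂,...,aₙ]/a₀, ones on the subdiagonal, zeros elsewhere.
A = [[-3.7, -2.86], [1, 0]].
A[0,1] = -2.86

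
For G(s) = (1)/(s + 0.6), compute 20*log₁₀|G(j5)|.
Substitute s = j*5: G(j5) = 0.0236593 - 0.197161j.
|G(j5)| = sqrt(Re² + Im²) = 0.1986.
20*log₁₀(0.1986) = -14.04 dB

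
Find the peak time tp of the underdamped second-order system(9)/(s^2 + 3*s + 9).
Standard form: ωn²/(s²+2ζωn·s+ωn²) → ωn = 3, ζ = 0.5.
ωd = ωn·√(1-ζ²) = 3·√(1-0.5²) = 2.598.
tp = π/ωd = π/2.598 = 1.209 s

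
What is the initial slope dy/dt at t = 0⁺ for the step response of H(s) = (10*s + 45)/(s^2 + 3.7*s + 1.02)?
IVT: y'(0⁺) = lim_{s→∞} s²·Y(s) = lim_{s→∞} s·H(s).
deg(num) = 1, deg(den) = 2, relative degree = 1, so s·H(s) → (leading num)/(leading den) = 10/1 = 10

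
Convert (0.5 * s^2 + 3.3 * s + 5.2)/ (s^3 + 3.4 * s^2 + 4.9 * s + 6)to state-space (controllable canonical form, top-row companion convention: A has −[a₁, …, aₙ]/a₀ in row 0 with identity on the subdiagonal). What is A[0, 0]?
Reachable canonical form for den = s^3 + 3.4*s^2 + 4.9*s + 6: top row of A = -[a₁,a₂,...,aₙ]/a₀, ones on the subdiagonal, zeros elsewhere.
A = [[-3.4, -4.9, -6], [1, 0, 0], [0, 1, 0]].
A[0,0] = -3.4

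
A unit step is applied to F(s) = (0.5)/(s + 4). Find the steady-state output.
FVT: lim_{t→∞} y(t) = lim_{s→0} s*Y(s) where Y(s) = F(s)/s.
= lim_{s→0} F(s) = F(0) = num(0)/den(0) = 0.5/4 = 0.125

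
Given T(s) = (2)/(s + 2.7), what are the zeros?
Numerator is a nonzero constant (2) → Zeros: none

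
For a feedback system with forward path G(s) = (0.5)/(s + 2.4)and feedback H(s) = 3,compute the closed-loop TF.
Closed-loop T = G/(1+GH).
Numerator: G_num * H_den = 0.5.
Denominator: G_den * H_den + G_num * H_num = (s + 2.4) + (1.5) = s + 3.9.
T(s) = (0.5)/(s + 3.9)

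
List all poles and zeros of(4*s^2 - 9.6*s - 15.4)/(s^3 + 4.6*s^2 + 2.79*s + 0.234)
Set denominator = 0: s^3 + 4.6*s^2 + 2.79*s + 0.234 = (s + 0.1)(s + 3.9)(s + 0.6) = 0 → Poles: -0.1, -0.6, -3.9
Set numerator = 0: 4*s^2 - 9.6*s - 15.4 = 4*(s - 3.5)(s + 1.1) = 0 → Zeros: -1.1, 3.5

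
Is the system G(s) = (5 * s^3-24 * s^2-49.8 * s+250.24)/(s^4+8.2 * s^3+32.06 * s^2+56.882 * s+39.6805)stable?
Denominator: s^4 + 8.2*s^3 + 32.06*s^2 + 56.882*s + 39.6805 = (s^2 + 3.2*s + 3.05)(s^2 + 5*s + 13.01). Poles: -1.6 + 0.7j, -1.6 - 0.7j, -2.5 + 2.6j, -2.5 - 2.6j. All Re(p)<0: Yes (stable)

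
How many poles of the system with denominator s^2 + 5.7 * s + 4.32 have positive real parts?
s^2 + 5.7*s + 4.32 = (s + 0.9)(s + 4.8). Poles: -0.9, -4.8. RHP poles (Re>0): 0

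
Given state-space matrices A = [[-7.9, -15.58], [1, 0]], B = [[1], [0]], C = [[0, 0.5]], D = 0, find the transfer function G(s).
G(s) = C(sI - A)⁻¹B + D.
Characteristic polynomial det(sI - A) = s^2 + 7.9*s + 15.58.
Numerator from C·adj(sI-A)·B + D·det(sI-A) = 0.5.
G(s) = (0.5)/(s^2 + 7.9*s + 15.58)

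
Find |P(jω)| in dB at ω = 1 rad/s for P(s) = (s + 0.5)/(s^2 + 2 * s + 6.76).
Substitute s = j*1: P(j1) = 0.131262 + 0.128034j.
|P(j1)| = sqrt(Re² + Im²) = 0.1834.
20*log₁₀(0.1834) = -14.73 dB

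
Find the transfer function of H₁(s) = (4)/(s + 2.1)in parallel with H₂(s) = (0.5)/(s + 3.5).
Parallel: H = H₁ + H₂ = (n₁·d₂ + n₂·d₁)/(d₁·d₂).
n₁·d₂ = 4*s + 14. n₂·d₁ = 0.5*s + 1.05. Sum = 4.5*s + 15.05. d₁·d₂ = s^2 + 5.6*s + 7.35.
H(s) = (4.5*s + 15.05)/(s^2 + 5.6*s + 7.35)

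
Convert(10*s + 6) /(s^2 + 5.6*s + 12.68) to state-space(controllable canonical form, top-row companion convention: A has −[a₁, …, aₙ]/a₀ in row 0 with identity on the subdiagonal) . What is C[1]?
Reachable canonical form: C = numerator coefficients (right-aligned, zero-padded to length n).
num = 10*s + 6, C = [[10, 6]].
C[1] = 6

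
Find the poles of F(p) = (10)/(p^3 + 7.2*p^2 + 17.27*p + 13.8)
Set denominator = 0: p^3 + 7.2*p^2 + 17.27*p + 13.8 = (p + 2.4)(p + 2.3)(p + 2.5) = 0 → Poles: -2.3, -2.4, -2.5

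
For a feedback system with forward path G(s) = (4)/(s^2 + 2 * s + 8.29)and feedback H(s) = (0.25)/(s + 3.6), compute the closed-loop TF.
Closed-loop T = G/(1+GH).
Numerator: G_num * H_den = 4*s + 14.4.
Denominator: G_den * H_den + G_num * H_num = (s^3 + 5.6*s^2 + 15.49*s + 29.844) + (1) = s^3 + 5.6*s^2 + 15.49*s + 30.844.
T(s) = (4*s + 14.4)/(s^3 + 5.6*s^2 + 15.49*s + 30.844)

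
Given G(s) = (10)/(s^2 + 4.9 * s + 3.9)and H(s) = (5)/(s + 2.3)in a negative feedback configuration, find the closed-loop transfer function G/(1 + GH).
Closed-loop T = G/(1+GH).
Numerator: G_num * H_den = 10*s + 23.
Denominator: G_den * H_den + G_num * H_num = (s^3 + 7.2*s^2 + 15.17*s + 8.97) + (50) = s^3 + 7.2*s^2 + 15.17*s + 58.97.
T(s) = (10*s + 23)/(s^3 + 7.2*s^2 + 15.17*s + 58.97)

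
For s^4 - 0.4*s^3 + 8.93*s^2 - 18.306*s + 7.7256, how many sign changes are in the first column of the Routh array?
Routh array:
s^4: [1, 8.93, 7.7256]; s^3: [-0.4, -18.306]; s^2: [-36.835, 7.7256]; s^1: [-18.3899]; s^0: [7.7256]
First column: [1, -0.4, -36.835, -18.3899, 7.7256]. Sign changes = 2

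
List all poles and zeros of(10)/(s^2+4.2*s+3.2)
Set denominator = 0: s^2 + 4.2*s + 3.2 = (s + 1)(s + 3.2) = 0 → Poles: -1, -3.2
Numerator is a nonzero constant (10) → Zeros: none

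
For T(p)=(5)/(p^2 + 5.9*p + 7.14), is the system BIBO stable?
Denominator: p^2 + 5.9*p + 7.14 = (p + 4.2)(p + 1.7). Poles: -1.7, -4.2. All Re(p)<0: Yes (stable)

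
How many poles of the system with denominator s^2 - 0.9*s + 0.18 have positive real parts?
s^2 - 0.9*s + 0.18 = (s - 0.6)(s - 0.3). Poles: 0.3, 0.6. RHP poles (Re>0): 2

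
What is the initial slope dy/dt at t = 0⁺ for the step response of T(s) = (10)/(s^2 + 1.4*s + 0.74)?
IVT: y'(0⁺) = lim_{s→∞} s²·Y(s) = lim_{s→∞} s·T(s).
deg(num) = 0, deg(den) = 2, relative degree = 2 ≥ 2, so s·T(s) → 0. Initial slope = 0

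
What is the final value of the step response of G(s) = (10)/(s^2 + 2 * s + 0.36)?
FVT: lim_{t→∞} y(t) = lim_{s→0} s*Y(s) where Y(s) = G(s)/s.
= lim_{s→0} G(s) = G(0) = num(0)/den(0) = 10/0.36 = 27.78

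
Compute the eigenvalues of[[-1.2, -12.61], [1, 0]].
Eigenvalues solve det(λI - A) = 0.
Characteristic polynomial: λ^2 + 1.2*λ + 12.61 = 0.
Roots: -0.6 + 3.5j, -0.6 - 3.5j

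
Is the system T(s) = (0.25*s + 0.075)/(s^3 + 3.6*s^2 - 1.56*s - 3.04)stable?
Denominator: s^3 + 3.6*s^2 - 1.56*s - 3.04 = (s - 1)(s + 0.8)(s + 3.8). Poles: -0.8, -3.8, 1. All Re(p)<0: No (unstable)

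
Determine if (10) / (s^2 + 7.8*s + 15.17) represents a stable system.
Denominator: s^2 + 7.8*s + 15.17 = (s + 4.1)(s + 3.7). Poles: -3.7, -4.1. All Re(p)<0: Yes (stable)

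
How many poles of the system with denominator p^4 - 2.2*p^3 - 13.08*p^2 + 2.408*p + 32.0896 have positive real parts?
p^4 - 2.2*p^3 - 13.08*p^2 + 2.408*p + 32.0896 = (p - 1.6)(p - 4.6)(p^2 + 4*p + 4.36). Poles: -2 + 0.6j, -2 - 0.6j, 1.6, 4.6. RHP poles (Re>0): 2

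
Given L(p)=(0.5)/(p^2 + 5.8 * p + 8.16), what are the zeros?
Numerator is a nonzero constant (0.5) → Zeros: none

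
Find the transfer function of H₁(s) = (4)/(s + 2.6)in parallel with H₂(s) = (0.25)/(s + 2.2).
Parallel: H = H₁ + H₂ = (n₁·d₂ + n₂·d₁)/(d₁·d₂).
n₁·d₂ = 4*s + 8.8. n₂·d₁ = 0.25*s + 0.65. Sum = 4.25*s + 9.45. d₁·d₂ = s^2 + 4.8*s + 5.72.
H(s) = (4.25*s + 9.45)/(s^2 + 4.8*s + 5.72)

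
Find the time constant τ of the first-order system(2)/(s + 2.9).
First-order system: τ = -1/pole. Pole = -2.9. τ = -1/(-2.9) = 0.3448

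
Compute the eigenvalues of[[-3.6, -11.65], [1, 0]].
Eigenvalues solve det(λI - A) = 0.
Characteristic polynomial: λ^2 + 3.6*λ + 11.65 = 0.
Roots: -1.8 + 2.9j, -1.8 - 2.9j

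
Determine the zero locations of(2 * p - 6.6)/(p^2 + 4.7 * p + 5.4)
Set numerator = 0: 2*p - 6.6 = 0 → Zeros: 3.3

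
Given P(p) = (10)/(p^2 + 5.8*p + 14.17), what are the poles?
Set denominator = 0: p^2 + 5.8*p + 14.17 = 0 → Poles: -2.9 + 2.4j, -2.9 - 2.4j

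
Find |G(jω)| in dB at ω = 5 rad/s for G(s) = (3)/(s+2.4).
Substitute s = j*5: G(j5) = 0.23407 - 0.487646j.
|G(j5)| = sqrt(Re² + Im²) = 0.5409.
20*log₁₀(0.5409) = -5.34 dB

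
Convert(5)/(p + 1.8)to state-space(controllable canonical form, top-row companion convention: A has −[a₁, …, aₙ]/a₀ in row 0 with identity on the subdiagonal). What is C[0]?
Reachable canonical form: C = numerator coefficients (right-aligned, zero-padded to length n).
num = 5, C = [[5]].
C[0] = 5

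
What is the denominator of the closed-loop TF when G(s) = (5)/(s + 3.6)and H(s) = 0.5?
Characteristic poly = G_den * H_den + G_num * H_num = (s + 3.6) + (2.5) = s + 6.1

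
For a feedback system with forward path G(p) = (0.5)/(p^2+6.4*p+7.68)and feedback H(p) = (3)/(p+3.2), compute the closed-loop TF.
Closed-loop T = G/(1+GH).
Numerator: G_num * H_den = 0.5*p + 1.6.
Denominator: G_den * H_den + G_num * H_num = (p^3 + 9.6*p^2 + 28.16*p + 24.576) + (1.5) = p^3 + 9.6*p^2 + 28.16*p + 26.076.
T(p) = (0.5*p + 1.6)/(p^3 + 9.6*p^2 + 28.16*p + 26.076)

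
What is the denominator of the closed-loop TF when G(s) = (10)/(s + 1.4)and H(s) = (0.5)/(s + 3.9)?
Characteristic poly = G_den * H_den + G_num * H_num = (s^2 + 5.3*s + 5.46) + (5) = s^2 + 5.3*s + 10.46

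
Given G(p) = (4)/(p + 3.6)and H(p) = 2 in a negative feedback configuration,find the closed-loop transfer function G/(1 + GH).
Closed-loop T = G/(1+GH).
Numerator: G_num * H_den = 4.
Denominator: G_den * H_den + G_num * H_num = (p + 3.6) + (8) = p + 11.6.
T(p) = (4)/(p + 11.6)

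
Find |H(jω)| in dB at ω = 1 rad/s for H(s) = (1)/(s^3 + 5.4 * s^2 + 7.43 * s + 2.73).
Substitute s = j*1: H(j1) = -0.0550813 - 0.132649j.
|H(j1)| = sqrt(Re² + Im²) = 0.1436.
20*log₁₀(0.1436) = -16.86 dB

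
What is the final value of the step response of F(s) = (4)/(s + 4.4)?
FVT: lim_{t→∞} y(t) = lim_{s→0} s*Y(s) where Y(s) = F(s)/s.
= lim_{s→0} F(s) = F(0) = num(0)/den(0) = 4/4.4 = 0.9091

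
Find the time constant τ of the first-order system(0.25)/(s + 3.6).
First-order system: τ = -1/pole. Pole = -3.6. τ = -1/(-3.6) = 0.2778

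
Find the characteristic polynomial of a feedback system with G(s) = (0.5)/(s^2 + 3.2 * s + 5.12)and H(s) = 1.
Characteristic poly = G_den * H_den + G_num * H_num = (s^2 + 3.2*s + 5.12) + (0.5) = s^2 + 3.2*s + 5.62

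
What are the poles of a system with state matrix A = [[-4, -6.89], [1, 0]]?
Eigenvalues solve det(λI - A) = 0.
Characteristic polynomial: λ^2 + 4*λ + 6.89 = 0.
Roots: -2 + 1.7j, -2 - 1.7j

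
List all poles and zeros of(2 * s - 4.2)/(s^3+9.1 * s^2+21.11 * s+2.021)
Set denominator = 0: s^3 + 9.1*s^2 + 21.11*s + 2.021 = (s + 0.1)(s + 4.7)(s + 4.3) = 0 → Poles: -0.1, -4.3, -4.7
Set numerator = 0: 2*s - 4.2 = 0 → Zeros: 2.1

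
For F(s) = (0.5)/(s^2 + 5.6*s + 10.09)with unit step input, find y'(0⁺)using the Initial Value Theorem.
IVT: y'(0⁺) = lim_{s→∞} s²·Y(s) = lim_{s→∞} s·F(s).
deg(num) = 0, deg(den) = 2, relative degree = 2 ≥ 2, so s·F(s) → 0. Initial slope = 0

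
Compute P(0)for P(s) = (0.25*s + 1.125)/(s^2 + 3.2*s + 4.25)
DC gain = P(0) = num(0)/den(0) = 1.125/4.25 = 0.2647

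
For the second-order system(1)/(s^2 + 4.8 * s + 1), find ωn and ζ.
Standard form: ωn²/(s²+2ζωn·s+ωn²).
const=1=ωn² → ωn=1, s coeff=4.8=2ζωn → ζ=2.4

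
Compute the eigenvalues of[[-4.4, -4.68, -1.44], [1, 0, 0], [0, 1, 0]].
Eigenvalues solve det(λI - A) = 0.
Characteristic polynomial: λ^3 + 4.4*λ^2 + 4.68*λ + 1.44 = 0.
Factor: (λ + 0.8)(λ + 0.6)(λ + 3) = 0.
Roots: -0.6, -0.8, -3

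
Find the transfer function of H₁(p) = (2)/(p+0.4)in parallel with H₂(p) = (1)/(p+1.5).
Parallel: H = H₁ + H₂ = (n₁·d₂ + n₂·d₁)/(d₁·d₂).
n₁·d₂ = 2*p + 3. n₂·d₁ = p + 0.4. Sum = 3*p + 3.4. d₁·d₂ = p^2 + 1.9*p + 0.6.
H(p) = (3*p + 3.4)/(p^2 + 1.9*p + 0.6)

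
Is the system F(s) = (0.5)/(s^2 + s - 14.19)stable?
Denominator: s^2 + s - 14.19 = (s - 3.3)(s + 4.3). Poles: -4.3, 3.3. All Re(p)<0: No (unstable)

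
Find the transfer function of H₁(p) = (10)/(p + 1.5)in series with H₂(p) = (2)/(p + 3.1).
Series: H = H₁ · H₂ = (n₁·n₂)/(d₁·d₂).
Num: n₁·n₂ = 20. Den: d₁·d₂ = p^2 + 4.6*p + 4.65.
H(p) = (20)/(p^2 + 4.6*p + 4.65)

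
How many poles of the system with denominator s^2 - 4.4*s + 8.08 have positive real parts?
Poles: 2.2 + 1.8j, 2.2 - 1.8j. RHP poles (Re>0): 2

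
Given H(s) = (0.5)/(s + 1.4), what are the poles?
Set denominator = 0: s + 1.4 = 0 → Poles: -1.4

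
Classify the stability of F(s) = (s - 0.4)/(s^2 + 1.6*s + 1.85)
Denominator: s^2 + 1.6*s + 1.85. Poles: -0.8 + 1.1j, -0.8 - 1.1j. Stable (all poles in LHP)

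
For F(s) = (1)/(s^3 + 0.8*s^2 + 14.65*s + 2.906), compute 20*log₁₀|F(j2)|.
Substitute s = j*2: F(j2) = -0.000647896 - 0.0469394j.
|F(j2)| = sqrt(Re² + Im²) = 0.04694.
20*log₁₀(0.04694) = -26.57 dB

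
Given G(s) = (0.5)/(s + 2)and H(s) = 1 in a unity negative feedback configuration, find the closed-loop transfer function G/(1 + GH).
Closed-loop T = G/(1+GH).
Numerator: G_num * H_den = 0.5.
Denominator: G_den * H_den + G_num * H_num = (s + 2) + (0.5) = s + 2.5.
T(s) = (0.5)/(s + 2.5)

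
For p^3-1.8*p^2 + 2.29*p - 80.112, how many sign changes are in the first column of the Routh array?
Routh array:
p^3: [1, 2.29]; p^2: [-1.8, -80.112]; p^1: [-42.2167]; p^0: [-80.112]
First column: [1, -1.8, -42.2167, -80.112]. Sign changes = 1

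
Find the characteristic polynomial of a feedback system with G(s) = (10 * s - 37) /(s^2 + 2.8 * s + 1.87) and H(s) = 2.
Characteristic poly = G_den * H_den + G_num * H_num = (s^2 + 2.8*s + 1.87) + (20*s - 74) = s^2 + 22.8*s - 72.13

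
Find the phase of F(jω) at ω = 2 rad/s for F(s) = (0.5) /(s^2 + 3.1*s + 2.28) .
Substitute s = j*2: F(j2) = -0.0207737 - 0.0748821j.
∠F(j2) = atan2(Im, Re) = atan2(-0.0748821, -0.0207737) = -105.51°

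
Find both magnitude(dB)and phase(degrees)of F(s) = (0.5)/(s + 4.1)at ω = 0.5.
Substitute s = j*0.5: F(j0.5) = 0.120164 - 0.0146542j.
|F| = 20*log₁₀(sqrt(Re²+Im²)) = -18.34 dB.
∠F = atan2(Im, Re) = -6.95°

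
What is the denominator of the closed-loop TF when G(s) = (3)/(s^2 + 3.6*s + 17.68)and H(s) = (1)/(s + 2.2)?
Characteristic poly = G_den * H_den + G_num * H_num = (s^3 + 5.8*s^2 + 25.6*s + 38.896) + (3) = s^3 + 5.8*s^2 + 25.6*s + 41.896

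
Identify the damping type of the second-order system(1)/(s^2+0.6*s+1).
Standard form: ωn²/(s²+2ζωn·s+ωn²) gives ωn=1, ζ=0.3.
Underdamped (ζ = 0.3 < 1)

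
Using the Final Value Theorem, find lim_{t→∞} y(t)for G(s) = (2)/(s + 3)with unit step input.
FVT: lim_{t→∞} y(t) = lim_{s→0} s*Y(s) where Y(s) = G(s)/s.
= lim_{s→0} G(s) = G(0) = num(0)/den(0) = 2/3 = 0.6667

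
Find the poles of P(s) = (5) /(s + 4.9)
Set denominator = 0: s + 4.9 = 0 → Poles: -4.9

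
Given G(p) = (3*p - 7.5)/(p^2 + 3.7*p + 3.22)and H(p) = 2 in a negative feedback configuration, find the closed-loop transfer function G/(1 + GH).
Closed-loop T = G/(1+GH).
Numerator: G_num * H_den = 3*p - 7.5.
Denominator: G_den * H_den + G_num * H_num = (p^2 + 3.7*p + 3.22) + (6*p - 15) = p^2 + 9.7*p - 11.78.
T(p) = (3*p - 7.5)/(p^2 + 9.7*p - 11.78)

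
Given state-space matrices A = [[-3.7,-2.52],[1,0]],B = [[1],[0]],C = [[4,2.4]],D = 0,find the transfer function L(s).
L(s) = C(sI - A)⁻¹B + D.
Characteristic polynomial det(sI - A) = s^2 + 3.7*s + 2.52.
Numerator from C·adj(sI-A)·B + D·det(sI-A) = 4*s + 2.4.
L(s) = (4*s + 2.4)/(s^2 + 3.7*s + 2.52)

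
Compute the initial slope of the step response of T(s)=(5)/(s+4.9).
IVT: y'(0⁺) = lim_{s→∞} s²·Y(s) = lim_{s→∞} s·T(s).
deg(num) = 0, deg(den) = 1, relative degree = 1, so s·T(s) → (leading num)/(leading den) = 5/1 = 5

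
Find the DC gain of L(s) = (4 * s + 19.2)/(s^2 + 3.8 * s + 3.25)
DC gain = L(0) = num(0)/den(0) = 19.2/3.25 = 5.908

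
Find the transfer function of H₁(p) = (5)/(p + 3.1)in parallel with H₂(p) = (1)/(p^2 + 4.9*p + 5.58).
Parallel: H = H₁ + H₂ = (n₁·d₂ + n₂·d₁)/(d₁·d₂).
n₁·d₂ = 5*p^2 + 24.5*p + 27.9. n₂·d₁ = p + 3.1. Sum = 5*p^2 + 25.5*p + 31. d₁·d₂ = p^3 + 8*p^2 + 20.77*p + 17.298.
H(p) = (5*p^2 + 25.5*p + 31)/(p^3 + 8*p^2 + 20.77*p + 17.298)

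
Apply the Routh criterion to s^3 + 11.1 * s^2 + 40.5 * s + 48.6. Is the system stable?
Routh array:
s^3: [1, 40.5]; s^2: [11.1, 48.6]; s^1: [36.1216]; s^0: [48.6]
First column: [1, 11.1, 36.1216, 48.6]. Sign changes = 0.
Yes, stable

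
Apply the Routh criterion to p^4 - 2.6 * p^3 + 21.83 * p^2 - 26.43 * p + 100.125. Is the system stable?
Routh array:
p^4: [1, 21.83, 100.125]; p^3: [-2.6, -26.43]; p^2: [11.6646, 100.125]; p^1: [-4.1125]; p^0: [100.125]
First column: [1, -2.6, 11.6646, -4.1125, 100.125]. Sign changes = 4.
No, unstable (4 RHP root(s))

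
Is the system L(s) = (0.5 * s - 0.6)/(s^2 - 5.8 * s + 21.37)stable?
Denominator: s^2 - 5.8*s + 21.37. Poles: 2.9 + 3.6j, 2.9 - 3.6j. All Re(p)<0: No (unstable)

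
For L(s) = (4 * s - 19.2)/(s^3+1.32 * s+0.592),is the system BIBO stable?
Denominator: s^3 + 1.32*s + 0.592 = (s + 0.4)(s^2 - 0.4*s + 1.48). Poles: -0.4, 0.2 + 1.2j, 0.2 - 1.2j. All Re(p)<0: No (unstable)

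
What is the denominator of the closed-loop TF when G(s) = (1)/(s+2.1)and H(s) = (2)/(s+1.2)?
Characteristic poly = G_den * H_den + G_num * H_num = (s^2 + 3.3*s + 2.52) + (2) = s^2 + 3.3*s + 4.52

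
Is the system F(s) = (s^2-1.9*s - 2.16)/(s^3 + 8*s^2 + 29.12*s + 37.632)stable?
Denominator: s^3 + 8*s^2 + 29.12*s + 37.632 = (s + 2.4)(s^2 + 5.6*s + 15.68). Poles: -2.4, -2.8 + 2.8j, -2.8 - 2.8j. All Re(p)<0: Yes (stable)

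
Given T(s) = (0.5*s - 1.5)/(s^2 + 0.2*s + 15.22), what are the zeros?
Set numerator = 0: 0.5*s - 1.5 = 0 → Zeros: 3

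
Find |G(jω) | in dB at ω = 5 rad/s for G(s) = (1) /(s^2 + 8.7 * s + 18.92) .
Substitute s = j*5: G(j5) = -0.00315154 - 0.022548j.
|G(j5)| = sqrt(Re² + Im²) = 0.02277.
20*log₁₀(0.02277) = -32.85 dB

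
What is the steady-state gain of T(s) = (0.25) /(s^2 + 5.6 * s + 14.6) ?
DC gain = T(0) = num(0)/den(0) = 0.25/14.6 = 0.01712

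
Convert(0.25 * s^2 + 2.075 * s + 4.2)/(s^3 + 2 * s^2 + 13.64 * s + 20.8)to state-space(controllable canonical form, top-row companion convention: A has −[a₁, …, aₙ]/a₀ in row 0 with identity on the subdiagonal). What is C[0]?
Reachable canonical form: C = numerator coefficients (right-aligned, zero-padded to length n).
num = 0.25*s^2 + 2.075*s + 4.2, C = [[0.25, 2.075, 4.2]].
C[0] = 0.25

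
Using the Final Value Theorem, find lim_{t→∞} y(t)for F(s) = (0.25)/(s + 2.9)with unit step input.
FVT: lim_{t→∞} y(t) = lim_{s→0} s*Y(s) where Y(s) = F(s)/s.
= lim_{s→0} F(s) = F(0) = num(0)/den(0) = 0.25/2.9 = 0.08621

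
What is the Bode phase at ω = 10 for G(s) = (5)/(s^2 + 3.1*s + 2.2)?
Substitute s = j*10: G(j10) = -0.0464571 - 0.0147257j.
∠G(j10) = atan2(Im, Re) = atan2(-0.0147257, -0.0464571) = -162.41°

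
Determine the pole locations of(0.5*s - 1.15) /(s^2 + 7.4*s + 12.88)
Set denominator = 0: s^2 + 7.4*s + 12.88 = (s + 2.8)(s + 4.6) = 0 → Poles: -2.8, -4.6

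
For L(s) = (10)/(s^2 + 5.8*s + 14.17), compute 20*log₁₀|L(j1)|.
Substitute s = j*1: L(j1) = 0.635959 - 0.280073j.
|L(j1)| = sqrt(Re² + Im²) = 0.6949.
20*log₁₀(0.6949) = -3.16 dB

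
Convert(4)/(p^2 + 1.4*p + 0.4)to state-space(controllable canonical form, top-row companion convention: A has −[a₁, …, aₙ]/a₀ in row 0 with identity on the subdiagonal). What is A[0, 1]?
Reachable canonical form for den = p^2 + 1.4*p + 0.4: top row of A = -[a₁,a₂,...,aₙ]/a₀, ones on the subdiagonal, zeros elsewhere.
A = [[-1.4, -0.4], [1, 0]].
A[0,1] = -0.4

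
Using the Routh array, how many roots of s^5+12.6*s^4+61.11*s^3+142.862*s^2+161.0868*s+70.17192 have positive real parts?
Routh array:
s^5: [1, 61.11, 161.0868]; s^4: [12.6, 142.862, 70.17192]; s^3: [49.7717, 155.5176]; s^2: [103.492, 70.17192]; s^1: [121.77]; s^0: [70.17192]
First column: [1, 12.6, 49.7717, 103.492, 121.77, 70.17192]. Sign changes = RHP roots = 0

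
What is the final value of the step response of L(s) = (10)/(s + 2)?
FVT: lim_{t→∞} y(t) = lim_{s→0} s*Y(s) where Y(s) = L(s)/s.
= lim_{s→0} L(s) = L(0) = num(0)/den(0) = 10/2 = 5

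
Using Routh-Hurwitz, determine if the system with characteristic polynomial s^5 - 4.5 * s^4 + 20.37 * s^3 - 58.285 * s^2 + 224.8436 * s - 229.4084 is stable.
Routh array:
s^5: [1, 20.37, 224.8436]; s^4: [-4.5, -58.285, -229.4084]; s^3: [7.41778, 173.864]; s^2: [47.1897, -229.4084]; s^1: [209.925]; s^0: [-229.4084]
First column: [1, -4.5, 7.41778, 47.1897, 209.925, -229.4084]. Sign changes = 3.
No, unstable (3 RHP root(s))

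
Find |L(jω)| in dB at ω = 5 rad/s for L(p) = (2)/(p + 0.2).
Substitute p = j*5: L(j5) = 0.0159744 - 0.399361j.
|L(j5)| = sqrt(Re² + Im²) = 0.3997.
20*log₁₀(0.3997) = -7.97 dB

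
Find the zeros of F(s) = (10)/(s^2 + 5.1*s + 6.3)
Numerator is a nonzero constant (10) → Zeros: none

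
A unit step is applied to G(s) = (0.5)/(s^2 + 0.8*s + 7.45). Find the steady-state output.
FVT: lim_{t→∞} y(t) = lim_{s→0} s*Y(s) where Y(s) = G(s)/s.
= lim_{s→0} G(s) = G(0) = num(0)/den(0) = 0.5/7.45 = 0.06711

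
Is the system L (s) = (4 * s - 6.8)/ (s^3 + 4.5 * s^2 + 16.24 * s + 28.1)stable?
Denominator: s^3 + 4.5*s^2 + 16.24*s + 28.1 = (s + 2.5)(s^2 + 2*s + 11.24). Poles: -1 + 3.2j, -1 - 3.2j, -2.5. All Re(p)<0: Yes (stable)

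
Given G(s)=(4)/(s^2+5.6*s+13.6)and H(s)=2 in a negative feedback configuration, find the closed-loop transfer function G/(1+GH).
Closed-loop T = G/(1+GH).
Numerator: G_num * H_den = 4.
Denominator: G_den * H_den + G_num * H_num = (s^2 + 5.6*s + 13.6) + (8) = s^2 + 5.6*s + 21.6.
T(s) = (4)/(s^2 + 5.6*s + 21.6)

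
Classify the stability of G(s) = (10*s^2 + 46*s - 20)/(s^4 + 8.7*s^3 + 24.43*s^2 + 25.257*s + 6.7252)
Denominator: s^4 + 8.7*s^3 + 24.43*s^2 + 25.257*s + 6.7252 = (s + 1.7)(s + 2.3)(s + 4.3)(s + 0.4). Poles: -0.4, -1.7, -2.3, -4.3. Stable (all poles in LHP)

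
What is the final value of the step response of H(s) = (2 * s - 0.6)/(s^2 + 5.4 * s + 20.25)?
FVT: lim_{t→∞} y(t) = lim_{s→0} s*Y(s) where Y(s) = H(s)/s.
= lim_{s→0} H(s) = H(0) = num(0)/den(0) = -0.6/20.25 = -0.02963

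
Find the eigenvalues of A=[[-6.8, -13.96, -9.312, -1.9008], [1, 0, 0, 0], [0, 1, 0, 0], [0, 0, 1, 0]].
Eigenvalues solve det(λI - A) = 0.
Characteristic polynomial: λ^4 + 6.8*λ^3 + 13.96*λ^2 + 9.312*λ + 1.9008 = 0.
Factor: (λ + 0.6)(λ + 0.4)(λ + 3.6)(λ + 2.2) = 0.
Roots: -0.4, -0.6, -2.2, -3.6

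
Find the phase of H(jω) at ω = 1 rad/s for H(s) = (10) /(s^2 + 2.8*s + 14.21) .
Substitute s = j*1: H(j1) = 0.724454 - 0.153556j.
∠H(j1) = atan2(Im, Re) = atan2(-0.153556, 0.724454) = -11.97°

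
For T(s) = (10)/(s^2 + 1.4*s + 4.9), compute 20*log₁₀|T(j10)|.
Substitute s = j*10: T(j10) = -0.102922 - 0.0151515j.
|T(j10)| = sqrt(Re² + Im²) = 0.104.
20*log₁₀(0.104) = -19.66 dB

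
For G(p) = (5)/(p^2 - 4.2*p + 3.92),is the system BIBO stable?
Denominator: p^2 - 4.2*p + 3.92 = (p - 2.8)(p - 1.4). Poles: 1.4, 2.8. All Re(p)<0: No (unstable)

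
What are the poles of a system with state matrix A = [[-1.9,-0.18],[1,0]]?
Eigenvalues solve det(λI - A) = 0.
Characteristic polynomial: λ^2 + 1.9*λ + 0.18 = 0.
Factor: (λ + 1.8)(λ + 0.1) = 0.
Roots: -0.1, -1.8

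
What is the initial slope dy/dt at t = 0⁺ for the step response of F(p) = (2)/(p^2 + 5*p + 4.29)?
IVT: y'(0⁺) = lim_{p→∞} p²·Y(p) = lim_{p→∞} p·F(p).
deg(num) = 0, deg(den) = 2, relative degree = 2 ≥ 2, so p·F(p) → 0. Initial slope = 0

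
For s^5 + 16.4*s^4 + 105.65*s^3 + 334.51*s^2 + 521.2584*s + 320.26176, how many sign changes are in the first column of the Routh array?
Routh array:
s^5: [1, 105.65, 521.2584]; s^4: [16.4, 334.51, 320.26176]; s^3: [85.253, 501.73]; s^2: [237.993, 320.26176]; s^1: [387.007]; s^0: [320.26176]
First column: [1, 16.4, 85.253, 237.993, 387.007, 320.26176]. Sign changes = 0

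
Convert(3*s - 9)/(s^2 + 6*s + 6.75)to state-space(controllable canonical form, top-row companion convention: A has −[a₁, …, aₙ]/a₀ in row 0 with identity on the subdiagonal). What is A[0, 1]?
Reachable canonical form for den = s^2 + 6*s + 6.75: top row of A = -[a₁,a₂,...,aₙ]/a₀, ones on the subdiagonal, zeros elsewhere.
A = [[-6, -6.75], [1, 0]].
A[0,1] = -6.75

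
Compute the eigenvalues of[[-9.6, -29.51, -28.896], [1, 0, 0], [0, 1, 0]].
Eigenvalues solve det(λI - A) = 0.
Characteristic polynomial: λ^3 + 9.6*λ^2 + 29.51*λ + 28.896 = 0.
Factor: (λ + 4.3)(λ + 2.1)(λ + 3.2) = 0.
Roots: -2.1, -3.2, -4.3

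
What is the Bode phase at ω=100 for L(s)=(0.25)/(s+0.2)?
Substitute s = j*100: L(j100) = 4.99998e-06 - 0.00249999j.
∠L(j100) = atan2(Im, Re) = atan2(-0.00249999, 4.99998e-06) = -89.89°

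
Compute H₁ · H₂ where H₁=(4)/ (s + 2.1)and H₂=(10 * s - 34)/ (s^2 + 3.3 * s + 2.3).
Series: H = H₁ · H₂ = (n₁·n₂)/(d₁·d₂).
Num: n₁·n₂ = 40*s - 136. Den: d₁·d₂ = s^3 + 5.4*s^2 + 9.23*s + 4.83.
H(s) = (40*s - 136)/(s^3 + 5.4*s^2 + 9.23*s + 4.83)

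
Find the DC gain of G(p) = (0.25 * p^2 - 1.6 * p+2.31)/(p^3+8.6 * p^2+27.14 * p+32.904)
DC gain = G(0) = num(0)/den(0) = 2.31/32.904 = 0.0702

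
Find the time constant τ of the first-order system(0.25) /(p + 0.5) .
First-order system: τ = -1/pole. Pole = -0.5. τ = -1/(-0.5) = 2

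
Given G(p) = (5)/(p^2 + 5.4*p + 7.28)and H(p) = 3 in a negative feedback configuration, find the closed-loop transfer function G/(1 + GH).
Closed-loop T = G/(1+GH).
Numerator: G_num * H_den = 5.
Denominator: G_den * H_den + G_num * H_num = (p^2 + 5.4*p + 7.28) + (15) = p^2 + 5.4*p + 22.28.
T(p) = (5)/(p^2 + 5.4*p + 22.28)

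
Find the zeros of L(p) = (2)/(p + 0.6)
Numerator is a nonzero constant (2) → Zeros: none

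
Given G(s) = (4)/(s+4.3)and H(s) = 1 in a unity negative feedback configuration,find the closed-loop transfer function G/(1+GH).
Closed-loop T = G/(1+GH).
Numerator: G_num * H_den = 4.
Denominator: G_den * H_den + G_num * H_num = (s + 4.3) + (4) = s + 8.3.
T(s) = (4)/(s + 8.3)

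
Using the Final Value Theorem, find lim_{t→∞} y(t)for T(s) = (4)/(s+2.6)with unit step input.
FVT: lim_{t→∞} y(t) = lim_{s→0} s*Y(s) where Y(s) = T(s)/s.
= lim_{s→0} T(s) = T(0) = num(0)/den(0) = 4/2.6 = 1.538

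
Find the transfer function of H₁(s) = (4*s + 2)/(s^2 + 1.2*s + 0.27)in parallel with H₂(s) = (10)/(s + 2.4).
Parallel: H = H₁ + H₂ = (n₁·d₂ + n₂·d₁)/(d₁·d₂).
n₁·d₂ = 4*s^2 + 11.6*s + 4.8. n₂·d₁ = 10*s^2 + 12*s + 2.7. Sum = 14*s^2 + 23.6*s + 7.5. d₁·d₂ = s^3 + 3.6*s^2 + 3.15*s + 0.648.
H(s) = (14*s^2 + 23.6*s + 7.5)/(s^3 + 3.6*s^2 + 3.15*s + 0.648)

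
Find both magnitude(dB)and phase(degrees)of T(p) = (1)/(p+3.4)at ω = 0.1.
Substitute p = j*0.1: T(j0.1) = 0.293863 - 0.00864304j.
|T| = 20*log₁₀(sqrt(Re²+Im²)) = -10.63 dB.
∠T = atan2(Im, Re) = -1.68°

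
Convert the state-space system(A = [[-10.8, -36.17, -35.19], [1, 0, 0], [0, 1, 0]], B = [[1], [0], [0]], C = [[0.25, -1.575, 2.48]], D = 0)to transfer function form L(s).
L(s) = C(sI - A)⁻¹B + D.
Characteristic polynomial det(sI - A) = s^3 + 10.8*s^2 + 36.17*s + 35.19.
Numerator from C·adj(sI-A)·B + D·det(sI-A) = 0.25*s^2 - 1.575*s + 2.48.
L(s) = (0.25*s^2 - 1.575*s + 2.48)/(s^3 + 10.8*s^2 + 36.17*s + 35.19)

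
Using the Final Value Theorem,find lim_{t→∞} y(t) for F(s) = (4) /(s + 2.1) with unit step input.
FVT: lim_{t→∞} y(t) = lim_{s→0} s*Y(s) where Y(s) = F(s)/s.
= lim_{s→0} F(s) = F(0) = num(0)/den(0) = 4/2.1 = 1.905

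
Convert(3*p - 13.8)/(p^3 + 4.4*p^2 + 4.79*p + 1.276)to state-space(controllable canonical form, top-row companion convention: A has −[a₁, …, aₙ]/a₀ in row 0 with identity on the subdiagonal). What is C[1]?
Reachable canonical form: C = numerator coefficients (right-aligned, zero-padded to length n).
num = 3*p - 13.8, C = [[0, 3, -13.8]].
C[1] = 3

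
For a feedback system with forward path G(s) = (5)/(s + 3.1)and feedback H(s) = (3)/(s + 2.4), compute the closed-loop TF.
Closed-loop T = G/(1+GH).
Numerator: G_num * H_den = 5*s + 12.
Denominator: G_den * H_den + G_num * H_num = (s^2 + 5.5*s + 7.44) + (15) = s^2 + 5.5*s + 22.44.
T(s) = (5*s + 12)/(s^2 + 5.5*s + 22.44)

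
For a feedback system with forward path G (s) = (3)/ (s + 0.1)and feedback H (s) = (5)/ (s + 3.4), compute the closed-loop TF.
Closed-loop T = G/(1+GH).
Numerator: G_num * H_den = 3*s + 10.2.
Denominator: G_den * H_den + G_num * H_num = (s^2 + 3.5*s + 0.34) + (15) = s^2 + 3.5*s + 15.34.
T(s) = (3*s + 10.2)/(s^2 + 3.5*s + 15.34)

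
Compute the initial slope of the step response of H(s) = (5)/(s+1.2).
IVT: y'(0⁺) = lim_{s→∞} s²·Y(s) = lim_{s→∞} s·H(s).
deg(num) = 0, deg(den) = 1, relative degree = 1, so s·H(s) → (leading num)/(leading den) = 5/1 = 5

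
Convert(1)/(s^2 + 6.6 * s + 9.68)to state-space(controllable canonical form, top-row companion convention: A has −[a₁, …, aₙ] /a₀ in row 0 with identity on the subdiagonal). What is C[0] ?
Reachable canonical form: C = numerator coefficients (right-aligned, zero-padded to length n).
num = 1, C = [[0, 1]].
C[0] = 0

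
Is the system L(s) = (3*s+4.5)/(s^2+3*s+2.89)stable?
Denominator: s^2 + 3*s + 2.89. Poles: -1.5 + 0.8j, -1.5 - 0.8j. All Re(p)<0: Yes (stable)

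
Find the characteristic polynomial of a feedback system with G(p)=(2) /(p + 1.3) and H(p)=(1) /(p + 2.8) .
Characteristic poly = G_den * H_den + G_num * H_num = (p^2 + 4.1*p + 3.64) + (2) = p^2 + 4.1*p + 5.64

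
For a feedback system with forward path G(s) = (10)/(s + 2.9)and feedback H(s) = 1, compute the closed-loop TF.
Closed-loop T = G/(1+GH).
Numerator: G_num * H_den = 10.
Denominator: G_den * H_den + G_num * H_num = (s + 2.9) + (10) = s + 12.9.
T(s) = (10)/(s + 12.9)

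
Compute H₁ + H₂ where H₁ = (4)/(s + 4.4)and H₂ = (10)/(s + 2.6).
Parallel: H = H₁ + H₂ = (n₁·d₂ + n₂·d₁)/(d₁·d₂).
n₁·d₂ = 4*s + 10.4. n₂·d₁ = 10*s + 44. Sum = 14*s + 54.4. d₁·d₂ = s^2 + 7*s + 11.44.
H(s) = (14*s + 54.4)/(s^2 + 7*s + 11.44)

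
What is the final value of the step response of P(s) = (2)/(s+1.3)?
FVT: lim_{t→∞} y(t) = lim_{s→0} s*Y(s) where Y(s) = P(s)/s.
= lim_{s→0} P(s) = P(0) = num(0)/den(0) = 2/1.3 = 1.538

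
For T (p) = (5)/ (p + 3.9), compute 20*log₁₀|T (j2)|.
Substitute p = j*2: T(j2) = 1.0151 - 0.520562j.
|T(j2)| = sqrt(Re² + Im²) = 1.141.
20*log₁₀(1.141) = 1.14 dB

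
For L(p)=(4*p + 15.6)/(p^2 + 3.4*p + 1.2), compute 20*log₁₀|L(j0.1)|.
Substitute p = j*0.1: L(j0.1) = 12.2087 - 3.15205j.
|L(j0.1)| = sqrt(Re² + Im²) = 12.61.
20*log₁₀(12.61) = 22.01 dB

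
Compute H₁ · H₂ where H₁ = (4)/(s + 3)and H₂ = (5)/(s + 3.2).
Series: H = H₁ · H₂ = (n₁·n₂)/(d₁·d₂).
Num: n₁·n₂ = 20. Den: d₁·d₂ = s^2 + 6.2*s + 9.6.
H(s) = (20)/(s^2 + 6.2*s + 9.6)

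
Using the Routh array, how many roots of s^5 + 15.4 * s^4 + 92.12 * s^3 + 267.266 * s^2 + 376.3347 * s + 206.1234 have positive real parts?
Routh array:
s^5: [1, 92.12, 376.3347]; s^4: [15.4, 267.266, 206.1234]; s^3: [74.7651, 362.95]; s^2: [192.506, 206.1234]; s^1: [282.896]; s^0: [206.1234]
First column: [1, 15.4, 74.7651, 192.506, 282.896, 206.1234]. Sign changes = RHP roots = 0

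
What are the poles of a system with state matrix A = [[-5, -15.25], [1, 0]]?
Eigenvalues solve det(λI - A) = 0.
Characteristic polynomial: λ^2 + 5*λ + 15.25 = 0.
Roots: -2.5 + 3j, -2.5 - 3j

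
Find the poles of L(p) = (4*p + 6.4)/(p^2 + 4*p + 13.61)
Set denominator = 0: p^2 + 4*p + 13.61 = 0 → Poles: -2 + 3.1j, -2 - 3.1j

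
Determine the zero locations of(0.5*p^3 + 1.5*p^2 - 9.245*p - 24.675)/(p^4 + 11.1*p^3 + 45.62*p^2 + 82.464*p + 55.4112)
Set numerator = 0: 0.5*p^3 + 1.5*p^2 - 9.245*p - 24.675 = 0.5*(p + 4.7)(p - 4.2)(p + 2.5) = 0 → Zeros: -2.5, -4.7, 4.2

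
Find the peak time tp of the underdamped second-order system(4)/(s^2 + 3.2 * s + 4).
Standard form: ωn²/(s²+2ζωn·s+ωn²) → ωn = 2, ζ = 0.8.
ωd = ωn·√(1-ζ²) = 2·√(1-0.8²) = 1.2.
tp = π/ωd = π/1.2 = 2.618 s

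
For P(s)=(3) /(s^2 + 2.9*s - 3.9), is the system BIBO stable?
Denominator: s^2 + 2.9*s - 3.9 = (s - 1)(s + 3.9). Poles: -3.9, 1. All Re(p)<0: No (unstable)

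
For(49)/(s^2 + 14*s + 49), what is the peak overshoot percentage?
Standard form: ωn²/(s²+2ζωn·s+ωn²) → ωn = 7, ζ = 1.
ζ ≥ 1, so the response is non-oscillatory: peak overshoot = 0%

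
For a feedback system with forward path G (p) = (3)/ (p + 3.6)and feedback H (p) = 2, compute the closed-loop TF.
Closed-loop T = G/(1+GH).
Numerator: G_num * H_den = 3.
Denominator: G_den * H_den + G_num * H_num = (p + 3.6) + (6) = p + 9.6.
T(p) = (3)/(p + 9.6)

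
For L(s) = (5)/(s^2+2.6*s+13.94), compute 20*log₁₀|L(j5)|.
Substitute s = j*5: L(j5) = -0.189823 - 0.22312j.
|L(j5)| = sqrt(Re² + Im²) = 0.2929.
20*log₁₀(0.2929) = -10.66 dB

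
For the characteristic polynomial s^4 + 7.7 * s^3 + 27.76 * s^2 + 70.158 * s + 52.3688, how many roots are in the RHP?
s^4 + 7.7*s^3 + 27.76*s^2 + 70.158*s + 52.3688 = (s + 4.4)(s + 1.1)(s^2 + 2.2*s + 10.82). Poles: -1.1, -1.1 + 3.1j, -1.1 - 3.1j, -4.4. RHP poles (Re>0): 0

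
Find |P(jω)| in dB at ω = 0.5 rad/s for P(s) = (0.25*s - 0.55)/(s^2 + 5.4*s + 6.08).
Substitute s = j*0.5: P(j0.5) = -0.0695028 + 0.0536291j.
|P(j0.5)| = sqrt(Re² + Im²) = 0.08779.
20*log₁₀(0.08779) = -21.13 dB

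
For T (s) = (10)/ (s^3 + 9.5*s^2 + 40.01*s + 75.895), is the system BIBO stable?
Denominator: s^3 + 9.5*s^2 + 40.01*s + 75.895 = (s + 4.3)(s^2 + 5.2*s + 17.65). Poles: -2.6 + 3.3j, -2.6 - 3.3j, -4.3. All Re(p)<0: Yes (stable)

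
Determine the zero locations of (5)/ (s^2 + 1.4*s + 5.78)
Numerator is a nonzero constant (5) → Zeros: none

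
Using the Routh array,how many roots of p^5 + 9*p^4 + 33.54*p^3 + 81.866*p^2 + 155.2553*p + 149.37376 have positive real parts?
Routh array:
p^5: [1, 33.54, 155.2553]; p^4: [9, 81.866, 149.37376]; p^3: [24.4438, 138.658]; p^2: [30.8132, 149.37376]; p^1: [20.1615]; p^0: [149.37376]
First column: [1, 9, 24.4438, 30.8132, 20.1615, 149.37376]. Sign changes = RHP roots = 0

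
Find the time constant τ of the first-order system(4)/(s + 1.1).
First-order system: τ = -1/pole. Pole = -1.1. τ = -1/(-1.1) = 0.9091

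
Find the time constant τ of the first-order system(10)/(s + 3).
First-order system: τ = -1/pole. Pole = -3. τ = -1/(-3) = 0.3333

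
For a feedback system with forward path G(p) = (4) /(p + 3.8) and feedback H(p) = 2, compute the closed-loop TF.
Closed-loop T = G/(1+GH).
Numerator: G_num * H_den = 4.
Denominator: G_den * H_den + G_num * H_num = (p + 3.8) + (8) = p + 11.8.
T(p) = (4)/(p + 11.8)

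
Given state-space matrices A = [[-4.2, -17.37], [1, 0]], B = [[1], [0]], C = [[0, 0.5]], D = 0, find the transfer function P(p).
P(p) = C(pI - A)⁻¹B + D.
Characteristic polynomial det(pI - A) = p^2 + 4.2*p + 17.37.
Numerator from C·adj(pI-A)·B + D·det(pI-A) = 0.5.
P(p) = (0.5)/(p^2 + 4.2*p + 17.37)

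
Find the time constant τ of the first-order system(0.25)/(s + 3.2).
First-order system: τ = -1/pole. Pole = -3.2. τ = -1/(-3.2) = 0.3125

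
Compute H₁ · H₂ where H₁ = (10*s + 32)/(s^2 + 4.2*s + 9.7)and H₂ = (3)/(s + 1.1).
Series: H = H₁ · H₂ = (n₁·n₂)/(d₁·d₂).
Num: n₁·n₂ = 30*s + 96. Den: d₁·d₂ = s^3 + 5.3*s^2 + 14.32*s + 10.67.
H(s) = (30*s + 96)/(s^3 + 5.3*s^2 + 14.32*s + 10.67)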